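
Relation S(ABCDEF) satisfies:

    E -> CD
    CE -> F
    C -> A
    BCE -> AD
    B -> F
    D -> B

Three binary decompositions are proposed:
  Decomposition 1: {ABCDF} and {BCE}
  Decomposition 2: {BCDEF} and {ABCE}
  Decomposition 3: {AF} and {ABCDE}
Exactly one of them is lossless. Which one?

Decomposition 1: common = {BC}, closure = {ABCF} → lossy.
Decomposition 2: common = {BCE}, closure = {ABCDEF} → lossless.
Decomposition 3: common = {A}, closure = {A} → lossy.

Decomposition 2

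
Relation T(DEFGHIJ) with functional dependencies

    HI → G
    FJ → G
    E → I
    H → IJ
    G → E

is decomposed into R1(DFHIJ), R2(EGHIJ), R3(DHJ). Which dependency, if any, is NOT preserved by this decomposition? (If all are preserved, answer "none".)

FJ → G

Check FJ → G: no single fragment contains all of {FGJ}, and the restricted closure of {FJ} across the fragments never reaches {G}.
HI → G is preserved.
E → I is preserved.
H → IJ is preserved.
G → E is preserved.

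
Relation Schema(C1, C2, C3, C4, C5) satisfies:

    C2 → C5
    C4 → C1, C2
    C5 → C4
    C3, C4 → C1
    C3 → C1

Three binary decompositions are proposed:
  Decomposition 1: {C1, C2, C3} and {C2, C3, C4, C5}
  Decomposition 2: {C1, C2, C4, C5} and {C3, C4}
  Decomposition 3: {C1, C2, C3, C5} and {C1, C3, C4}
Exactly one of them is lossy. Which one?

Decomposition 3

Decomposition 1: common = {C2, C3}, closure = {C1, C2, C3, C4, C5} → lossless.
Decomposition 2: common = {C4}, closure = {C1, C2, C4, C5} → lossless.
Decomposition 3: common = {C1, C3}, closure = {C1, C3} → lossy.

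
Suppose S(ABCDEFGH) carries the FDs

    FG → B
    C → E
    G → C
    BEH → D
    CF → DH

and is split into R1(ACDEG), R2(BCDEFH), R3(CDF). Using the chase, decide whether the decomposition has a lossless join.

Chase test. Columns are ABCDEFGH; row i has aⱼ where attribute j ∈ Ri, else bᵢⱼ.
Initial tableau (one row per fragment):
  row 1: a1 b12 a3 a4 a5 b16 a7 b18
  row 2: b21 a2 a3 a4 a5 a6 b27 a8
  row 3: b31 b32 a3 a4 b35 a6 b37 b38
Rows 1 and 3 agree on C; apply C→E and equate their E entries.
Rows 2 and 3 agree on CF; apply CF→DH and equate their DH entries.
No row becomes fully distinguished — the join is lossy.

No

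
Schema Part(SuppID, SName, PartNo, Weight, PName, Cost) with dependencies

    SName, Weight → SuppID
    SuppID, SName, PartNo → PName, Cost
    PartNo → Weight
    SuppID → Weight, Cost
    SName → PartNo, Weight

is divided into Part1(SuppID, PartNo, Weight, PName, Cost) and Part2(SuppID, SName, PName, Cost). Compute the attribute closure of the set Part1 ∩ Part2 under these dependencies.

SuppID, Weight, PName, Cost

Part1 ∩ Part2 = {SuppID, PName, Cost}.
SuppID → Weight, Cost applies, adding Weight
Closure: {SuppID, Weight, PName, Cost}.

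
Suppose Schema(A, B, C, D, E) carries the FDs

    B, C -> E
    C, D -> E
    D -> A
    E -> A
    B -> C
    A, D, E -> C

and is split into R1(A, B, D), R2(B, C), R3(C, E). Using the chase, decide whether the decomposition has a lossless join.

No

Chase test. Columns are A, B, C, D, E; row i has aⱼ where attribute j ∈ Ri, else bᵢⱼ.
Initial tableau (one row per fragment):
  row 1: a1 a2 b13 a4 b15
  row 2: b21 a2 a3 b24 b25
  row 3: b31 b32 a3 b34 a5
Rows 1 and 2 agree on B; apply B→C and equate their C entries.
Rows 1 and 2 agree on B, C; apply B, C→E and equate their E entries.
Rows 1 and 2 agree on E; apply E→A and equate their A entries.
No row becomes fully distinguished — the join is lossy.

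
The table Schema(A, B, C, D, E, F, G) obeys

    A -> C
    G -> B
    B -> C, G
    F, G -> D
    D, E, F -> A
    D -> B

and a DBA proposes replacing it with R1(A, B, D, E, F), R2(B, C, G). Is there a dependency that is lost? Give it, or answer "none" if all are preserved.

Check A → C: no single fragment contains all of {A, C}, and the restricted closure of {A} across the fragments never reaches {C}.
G → B is preserved.
B → C, G is preserved.
F, G → D is preserved.
D, E, F → A is preserved.
D → B is preserved.

A -> C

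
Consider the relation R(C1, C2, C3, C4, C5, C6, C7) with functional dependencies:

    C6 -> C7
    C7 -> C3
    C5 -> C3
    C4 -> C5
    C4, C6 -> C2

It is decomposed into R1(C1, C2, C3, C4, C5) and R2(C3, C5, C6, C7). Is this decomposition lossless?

No

Common attributes: R1 ∩ R2 = {C3, C5}.
No dependency enlarges {C3, C5}, so (C3, C5)⁺ = {C3, C5}.
The closure contains neither all of R1 = {C1, C2, C3, C4, C5} nor all of R2 = {C3, C5, C6, C7}, so the common attributes are not a superkey of either fragment. The join is lossy.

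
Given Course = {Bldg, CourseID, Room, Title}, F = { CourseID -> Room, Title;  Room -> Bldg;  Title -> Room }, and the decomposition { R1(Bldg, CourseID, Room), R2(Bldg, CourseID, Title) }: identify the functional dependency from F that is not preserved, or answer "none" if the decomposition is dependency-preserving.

Check Title → Room: no single fragment contains all of {Room, Title}, and the restricted closure of {Title} across the fragments never reaches {Room}.
CourseID → Room, Title is preserved.
Room → Bldg is preserved.

Title -> Room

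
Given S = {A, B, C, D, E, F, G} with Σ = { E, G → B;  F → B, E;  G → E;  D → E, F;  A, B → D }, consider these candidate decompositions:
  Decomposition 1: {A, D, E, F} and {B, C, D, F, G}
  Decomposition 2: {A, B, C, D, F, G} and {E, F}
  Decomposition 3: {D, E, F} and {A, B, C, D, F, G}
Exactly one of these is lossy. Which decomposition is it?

Decomposition 1: common = {D, F}, closure = {B, D, E, F} → lossy.
Decomposition 2: common = {F}, closure = {B, E, F} → lossless.
Decomposition 3: common = {D, F}, closure = {B, D, E, F} → lossless.

Decomposition 1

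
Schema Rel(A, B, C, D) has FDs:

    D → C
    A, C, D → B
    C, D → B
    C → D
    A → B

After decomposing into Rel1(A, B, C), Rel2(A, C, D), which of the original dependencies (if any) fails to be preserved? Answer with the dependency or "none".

D → C lies within Rel2.
A, C, D → B: restricted closure across fragments reaches B.
C, D → B: restricted closure across fragments reaches B.
C → D lies within Rel2.
A → B lies within Rel1.
Every dependency is enforceable on the fragments, so the decomposition is dependency-preserving.

none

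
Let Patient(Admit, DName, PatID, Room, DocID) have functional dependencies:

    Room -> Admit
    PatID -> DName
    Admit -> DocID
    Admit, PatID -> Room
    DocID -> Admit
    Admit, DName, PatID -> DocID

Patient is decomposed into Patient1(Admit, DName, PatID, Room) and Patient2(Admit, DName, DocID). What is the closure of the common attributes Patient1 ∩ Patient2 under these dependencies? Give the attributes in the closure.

Patient1 ∩ Patient2 = {Admit, DName}.
Admit → DocID applies, adding DocID
Closure: {Admit, DName, DocID}.

Admit, DName, DocID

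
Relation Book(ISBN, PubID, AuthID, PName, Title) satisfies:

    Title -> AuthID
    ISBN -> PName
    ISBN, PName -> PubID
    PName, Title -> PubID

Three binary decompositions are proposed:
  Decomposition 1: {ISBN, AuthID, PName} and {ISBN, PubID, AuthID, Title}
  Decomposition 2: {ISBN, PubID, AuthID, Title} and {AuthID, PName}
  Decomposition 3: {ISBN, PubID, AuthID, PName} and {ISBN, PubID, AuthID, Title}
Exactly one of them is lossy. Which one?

Decomposition 2

Decomposition 1: common = {ISBN, AuthID}, closure = {ISBN, PubID, AuthID, PName} → lossless.
Decomposition 2: common = {AuthID}, closure = {AuthID} → lossy.
Decomposition 3: common = {ISBN, PubID, AuthID}, closure = {ISBN, PubID, AuthID, PName} → lossless.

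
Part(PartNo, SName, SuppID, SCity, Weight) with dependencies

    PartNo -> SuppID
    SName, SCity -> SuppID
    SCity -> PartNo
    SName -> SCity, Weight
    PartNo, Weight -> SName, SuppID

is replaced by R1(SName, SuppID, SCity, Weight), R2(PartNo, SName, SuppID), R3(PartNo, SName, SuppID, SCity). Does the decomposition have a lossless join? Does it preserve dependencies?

lossless but not dependency-preserving

Lossless test (chase): Rows 1 and 3 agree on SCity; apply SCity→PartNo and equate their PartNo entries. Rows 1 and 2 agree on SName; apply SName→SCity, Weight and equate their SCity, Weight entries. Rows 1 and 3 agree on SName; apply SName→SCity, Weight and equate their SCity, Weight entries. Row 1 is now all distinguished symbols — the join is lossless.
Dependency preservation: the restricted closure of {PartNo, Weight} across the fragments never reaches {SName, SuppID}, so PartNo, Weight → SName, SuppID cannot be enforced without a join — not preserved.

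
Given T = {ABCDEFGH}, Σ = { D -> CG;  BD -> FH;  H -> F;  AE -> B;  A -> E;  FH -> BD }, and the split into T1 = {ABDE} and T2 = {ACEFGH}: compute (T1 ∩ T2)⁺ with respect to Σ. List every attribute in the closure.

ABE

T1 ∩ T2 = {AE}.
AE → B applies, adding B
Closure: {ABE}.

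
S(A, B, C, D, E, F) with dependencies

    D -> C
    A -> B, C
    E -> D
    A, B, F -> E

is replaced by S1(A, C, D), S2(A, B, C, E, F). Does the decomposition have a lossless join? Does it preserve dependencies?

lossy and not dependency-preserving

Lossless test: (A, C)⁺ = {A, B, C}, which is a superkey of neither fragment — lossy.
Dependency preservation: the restricted closure of {E} across the fragments never reaches {D}, so E → D cannot be enforced without a join — not preserved.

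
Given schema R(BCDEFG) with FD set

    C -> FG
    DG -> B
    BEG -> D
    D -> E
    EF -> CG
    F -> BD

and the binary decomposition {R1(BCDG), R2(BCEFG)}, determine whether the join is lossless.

Yes

Common attributes: R1 ∩ R2 = {BCG}.
Closure of {BCG}: C → FG applies, adding F; F → BD applies, adding D; D → E applies, adding E. So (BCG)⁺ = {BCDEFG}.
This closure contains every attribute of R1, so R1 ∩ R2 → R1. The join is lossless.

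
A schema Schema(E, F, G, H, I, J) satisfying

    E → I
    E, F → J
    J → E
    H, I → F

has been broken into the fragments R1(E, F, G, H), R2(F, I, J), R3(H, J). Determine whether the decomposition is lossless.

No

Chase test. Columns are E, F, G, H, I, J; row i has aⱼ where attribute j ∈ Ri, else bᵢⱼ.
Initial tableau (one row per fragment):
  row 1: a1 a2 a3 a4 b15 b16
  row 2: b21 a2 b23 b24 a5 a6
  row 3: b31 b32 b33 a4 b35 a6
Rows 2 and 3 agree on J; apply J→E and equate their E entries.
Rows 2 and 3 agree on E; apply E→I and equate their I entries.
No row becomes fully distinguished — the join is lossy.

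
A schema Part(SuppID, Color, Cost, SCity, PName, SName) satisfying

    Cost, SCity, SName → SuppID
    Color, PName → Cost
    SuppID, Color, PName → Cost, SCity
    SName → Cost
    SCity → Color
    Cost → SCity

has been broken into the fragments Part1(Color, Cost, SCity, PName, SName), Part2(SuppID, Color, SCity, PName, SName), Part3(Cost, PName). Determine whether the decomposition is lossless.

Yes

Chase test. Columns are SuppID, Color, Cost, SCity, PName, SName; row i has aⱼ where attribute j ∈ Parti, else bᵢⱼ.
Initial tableau (one row per fragment):
  row 1: b11 a2 a3 a4 a5 a6
  row 2: a1 a2 b23 a4 a5 a6
  row 3: b31 b32 a3 b34 a5 b36
Rows 1 and 2 agree on Color, PName; apply Color, PName→Cost and equate their Cost entries.
Rows 1 and 3 agree on Cost; apply Cost→SCity and equate their SCity entries.
Rows 1 and 2 agree on Cost, SCity, SName; apply Cost, SCity, SName→SuppID and equate their SuppID entries.
Rows 1 and 3 agree on SCity; apply SCity→Color and equate their Color entries.
Row 1 is now all distinguished symbols — the join is lossless.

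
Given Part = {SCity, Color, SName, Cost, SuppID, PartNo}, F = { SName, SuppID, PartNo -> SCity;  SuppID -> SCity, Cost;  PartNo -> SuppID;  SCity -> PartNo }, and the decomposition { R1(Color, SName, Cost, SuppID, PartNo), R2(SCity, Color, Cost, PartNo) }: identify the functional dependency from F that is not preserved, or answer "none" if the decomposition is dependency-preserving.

none

SName, SuppID, PartNo → SCity: restricted closure across fragments reaches SCity.
SuppID → SCity, Cost: restricted closure across fragments reaches SCity, Cost.
PartNo → SuppID lies within R1.
SCity → PartNo lies within R2.
Every dependency is enforceable on the fragments, so the decomposition is dependency-preserving.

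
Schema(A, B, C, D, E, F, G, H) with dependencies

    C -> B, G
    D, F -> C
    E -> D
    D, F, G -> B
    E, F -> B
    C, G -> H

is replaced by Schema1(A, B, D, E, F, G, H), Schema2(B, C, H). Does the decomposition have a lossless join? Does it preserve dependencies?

lossy and not dependency-preserving

Lossless test: (B, H)⁺ = {B, H}, which is a superkey of neither fragment — lossy.
Dependency preservation: the restricted closure of {C} across the fragments never reaches {B, G}, so C → B, G cannot be enforced without a join — not preserved.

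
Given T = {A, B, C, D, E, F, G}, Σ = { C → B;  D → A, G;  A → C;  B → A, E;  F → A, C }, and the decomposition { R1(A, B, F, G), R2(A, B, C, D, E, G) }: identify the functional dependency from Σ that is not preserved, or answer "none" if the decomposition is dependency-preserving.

C → B lies within R2.
D → A, G lies within R2.
A → C lies within R2.
B → A, E lies within R2.
F → A, C: restricted closure across fragments reaches A, C.
Every dependency is enforceable on the fragments, so the decomposition is dependency-preserving.

none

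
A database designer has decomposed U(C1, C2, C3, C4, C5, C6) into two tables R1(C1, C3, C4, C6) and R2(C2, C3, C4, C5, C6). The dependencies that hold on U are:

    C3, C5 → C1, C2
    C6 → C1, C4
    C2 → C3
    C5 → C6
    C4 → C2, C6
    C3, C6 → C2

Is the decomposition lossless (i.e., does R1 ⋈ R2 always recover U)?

Common attributes: R1 ∩ R2 = {C3, C4, C6}.
Closure of {C3, C4, C6}: C6 → C1, C4 applies, adding C1; C4 → C2, C6 applies, adding C2. So (C3, C4, C6)⁺ = {C1, C2, C3, C4, C6}.
This closure contains every attribute of R1, so R1 ∩ R2 → R1. The join is lossless.

Yes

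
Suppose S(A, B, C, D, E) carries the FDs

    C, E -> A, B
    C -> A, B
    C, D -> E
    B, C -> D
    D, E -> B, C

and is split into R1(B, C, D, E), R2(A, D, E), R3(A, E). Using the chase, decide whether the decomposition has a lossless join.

Yes

Chase test. Columns are A, B, C, D, E; row i has aⱼ where attribute j ∈ Ri, else bᵢⱼ.
Initial tableau (one row per fragment):
  row 1: b11 a2 a3 a4 a5
  row 2: a1 b22 b23 a4 a5
  row 3: a1 b32 b33 b34 a5
Rows 1 and 2 agree on D, E; apply D, E→B, C and equate their B, C entries.
Rows 1 and 2 agree on C, E; apply C, E→A, B and equate their A, B entries.
Row 1 is now all distinguished symbols — the join is lossless.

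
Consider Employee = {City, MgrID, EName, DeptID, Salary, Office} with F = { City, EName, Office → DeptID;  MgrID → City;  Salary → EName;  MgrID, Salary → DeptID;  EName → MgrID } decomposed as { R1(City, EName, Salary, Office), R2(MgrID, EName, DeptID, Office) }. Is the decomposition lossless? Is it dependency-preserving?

Lossless test: (EName, Office)⁺ = {City, MgrID, EName, DeptID, Office}, which contains all of one fragment — lossless.
Dependency preservation: the restricted closure of {MgrID} across the fragments never reaches {City}, so MgrID → City cannot be enforced without a join — not preserved.

lossless but not dependency-preserving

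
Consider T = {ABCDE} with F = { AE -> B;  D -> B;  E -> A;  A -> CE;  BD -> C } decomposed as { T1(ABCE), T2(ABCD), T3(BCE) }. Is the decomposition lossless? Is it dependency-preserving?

lossless and dependency-preserving

Lossless test (chase): Rows 1 and 3 agree on E; apply E→A and equate their A entries. Rows 1 and 2 agree on A; apply A→CE and equate their CE entries. Row 2 is now all distinguished symbols — the join is lossless.
Dependency preservation: every FD's attributes lie within a single fragment, so each can be enforced locally — preserved.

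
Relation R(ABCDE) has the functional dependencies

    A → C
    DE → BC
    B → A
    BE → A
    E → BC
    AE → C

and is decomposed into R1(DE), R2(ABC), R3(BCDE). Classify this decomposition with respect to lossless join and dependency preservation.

Lossless test (chase): Rows 1 and 3 agree on DE; apply DE→BC and equate their BC entries. Rows 1 and 2 agree on B; apply B→A and equate their A entries. Rows 1 and 3 agree on B; apply B→A and equate their A entries. Row 1 is now all distinguished symbols — the join is lossless.
Dependency preservation: BE → A; AE → C are not contained in any single fragment, but the restricted closure of each left-hand side across the fragments still reaches the right-hand side; the remaining FDs each lie inside some fragment. All dependencies are preserved.

lossless and dependency-preserving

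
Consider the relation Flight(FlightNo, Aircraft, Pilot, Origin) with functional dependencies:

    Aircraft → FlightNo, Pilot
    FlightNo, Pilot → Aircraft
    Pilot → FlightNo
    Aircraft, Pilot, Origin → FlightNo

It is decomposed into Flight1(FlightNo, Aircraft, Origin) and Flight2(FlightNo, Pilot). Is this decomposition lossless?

No

Common attributes: Flight1 ∩ Flight2 = {FlightNo}.
No dependency enlarges {FlightNo}, so (FlightNo)⁺ = {FlightNo}.
The closure contains neither all of Flight1 = {FlightNo, Aircraft, Origin} nor all of Flight2 = {FlightNo, Pilot}, so the common attributes are not a superkey of either fragment. The join is lossy.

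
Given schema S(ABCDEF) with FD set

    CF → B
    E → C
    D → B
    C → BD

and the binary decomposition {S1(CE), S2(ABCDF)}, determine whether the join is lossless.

No

Common attributes: S1 ∩ S2 = {C}.
Closure of {C}: C → BD applies, adding BD. So (C)⁺ = {BCD}.
The closure contains neither all of S1 = {CE} nor all of S2 = {ABCDF}, so the common attributes are not a superkey of either fragment. The join is lossy.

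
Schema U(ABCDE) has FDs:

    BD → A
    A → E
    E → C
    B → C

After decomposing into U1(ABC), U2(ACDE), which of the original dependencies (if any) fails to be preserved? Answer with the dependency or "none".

Check BD → A: no single fragment contains all of {ABD}, and the restricted closure of {BD} across the fragments never reaches {A}.
A → E is preserved.
E → C is preserved.
B → C is preserved.

BD → A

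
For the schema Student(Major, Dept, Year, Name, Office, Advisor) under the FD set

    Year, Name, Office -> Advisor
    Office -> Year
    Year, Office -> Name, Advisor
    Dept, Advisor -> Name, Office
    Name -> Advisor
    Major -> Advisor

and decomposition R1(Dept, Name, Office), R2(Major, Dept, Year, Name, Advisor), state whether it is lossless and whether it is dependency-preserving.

lossless but not dependency-preserving

Lossless test: (Dept, Name)⁺ = {Dept, Year, Name, Office, Advisor}, which contains all of one fragment — lossless.
Dependency preservation: the restricted closure of {Office} across the fragments never reaches {Year}, so Office → Year cannot be enforced without a join — not preserved.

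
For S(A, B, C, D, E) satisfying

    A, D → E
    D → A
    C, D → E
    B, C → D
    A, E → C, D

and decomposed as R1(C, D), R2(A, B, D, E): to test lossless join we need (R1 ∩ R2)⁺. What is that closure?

R1 ∩ R2 = {D}.
D → A applies, adding A
A, D → E applies, adding E
A, E → C, D applies, adding C
Closure: {A, C, D, E}.

A, C, D, E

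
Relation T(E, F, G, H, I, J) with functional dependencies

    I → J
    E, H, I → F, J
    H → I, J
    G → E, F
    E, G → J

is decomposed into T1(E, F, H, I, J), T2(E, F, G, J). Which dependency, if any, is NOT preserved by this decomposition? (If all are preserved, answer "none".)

none

I → J lies within T1.
E, H, I → F, J lies within T1.
H → I, J lies within T1.
G → E, F lies within T2.
E, G → J lies within T2.
Every dependency is enforceable on the fragments, so the decomposition is dependency-preserving.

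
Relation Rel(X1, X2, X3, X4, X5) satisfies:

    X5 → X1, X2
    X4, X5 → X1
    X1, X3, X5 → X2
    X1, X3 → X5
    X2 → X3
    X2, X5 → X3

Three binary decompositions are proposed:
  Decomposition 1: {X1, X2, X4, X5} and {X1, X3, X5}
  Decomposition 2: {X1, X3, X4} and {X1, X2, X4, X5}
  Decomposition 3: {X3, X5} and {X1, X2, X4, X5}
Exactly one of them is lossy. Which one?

Decomposition 1: common = {X1, X5}, closure = {X1, X2, X3, X5} → lossless.
Decomposition 2: common = {X1, X4}, closure = {X1, X4} → lossy.
Decomposition 3: common = {X5}, closure = {X1, X2, X3, X5} → lossless.

Decomposition 2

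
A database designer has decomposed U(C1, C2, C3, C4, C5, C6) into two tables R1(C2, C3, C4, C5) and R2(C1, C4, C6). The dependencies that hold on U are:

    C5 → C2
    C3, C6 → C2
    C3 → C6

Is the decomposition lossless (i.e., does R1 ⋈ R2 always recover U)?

Common attributes: R1 ∩ R2 = {C4}.
No dependency enlarges {C4}, so (C4)⁺ = {C4}.
The closure contains neither all of R1 = {C2, C3, C4, C5} nor all of R2 = {C1, C4, C6}, so the common attributes are not a superkey of either fragment. The join is lossy.

No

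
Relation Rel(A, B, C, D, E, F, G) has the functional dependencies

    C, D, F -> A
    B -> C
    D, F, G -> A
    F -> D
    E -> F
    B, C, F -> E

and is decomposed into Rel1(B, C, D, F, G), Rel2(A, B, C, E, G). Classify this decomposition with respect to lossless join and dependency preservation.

Lossless test: (B, C, G)⁺ = {B, C, G}, which is a superkey of neither fragment — lossy.
Dependency preservation: the restricted closure of {C, D, F} across the fragments never reaches {A}, so C, D, F → A cannot be enforced without a join — not preserved.

lossy and not dependency-preserving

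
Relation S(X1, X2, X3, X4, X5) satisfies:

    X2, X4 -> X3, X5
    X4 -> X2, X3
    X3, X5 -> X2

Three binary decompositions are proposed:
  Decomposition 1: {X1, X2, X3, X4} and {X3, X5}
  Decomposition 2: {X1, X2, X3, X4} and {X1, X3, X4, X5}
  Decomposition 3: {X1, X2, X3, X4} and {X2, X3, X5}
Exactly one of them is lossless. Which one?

Decomposition 1: common = {X3}, closure = {X3} → lossy.
Decomposition 2: common = {X1, X3, X4}, closure = {X1, X2, X3, X4, X5} → lossless.
Decomposition 3: common = {X2, X3}, closure = {X2, X3} → lossy.

Decomposition 2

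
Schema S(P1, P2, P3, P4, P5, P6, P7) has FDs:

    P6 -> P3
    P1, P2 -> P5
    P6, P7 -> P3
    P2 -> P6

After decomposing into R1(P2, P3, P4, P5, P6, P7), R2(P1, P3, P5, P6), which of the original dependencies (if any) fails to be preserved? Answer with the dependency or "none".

Check P1, P2 → P5: no single fragment contains all of {P1, P2, P5}, and the restricted closure of {P1, P2} across the fragments never reaches {P5}.
P6 → P3 is preserved.
P6, P7 → P3 is preserved.
P2 → P6 is preserved.

P1, P2 -> P5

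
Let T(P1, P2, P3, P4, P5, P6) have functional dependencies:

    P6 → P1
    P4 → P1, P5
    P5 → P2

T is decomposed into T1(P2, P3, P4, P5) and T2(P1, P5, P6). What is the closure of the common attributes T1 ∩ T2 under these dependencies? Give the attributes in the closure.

P2, P5

T1 ∩ T2 = {P5}.
P5 → P2 applies, adding P2
Closure: {P2, P5}.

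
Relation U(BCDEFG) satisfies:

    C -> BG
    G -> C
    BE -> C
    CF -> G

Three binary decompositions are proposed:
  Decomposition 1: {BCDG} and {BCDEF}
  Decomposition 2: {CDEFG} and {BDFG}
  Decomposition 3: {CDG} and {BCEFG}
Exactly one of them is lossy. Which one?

Decomposition 1: common = {BCD}, closure = {BCDG} → lossless.
Decomposition 2: common = {DFG}, closure = {BCDFG} → lossless.
Decomposition 3: common = {CG}, closure = {BCG} → lossy.

Decomposition 3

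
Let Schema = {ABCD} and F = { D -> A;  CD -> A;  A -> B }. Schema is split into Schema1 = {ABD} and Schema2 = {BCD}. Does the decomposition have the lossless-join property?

Common attributes: Schema1 ∩ Schema2 = {BD}.
Closure of {BD}: D → A applies, adding A. So (BD)⁺ = {ABD}.
This closure contains every attribute of Schema1, so Schema1 ∩ Schema2 → Schema1. The join is lossless.

Yes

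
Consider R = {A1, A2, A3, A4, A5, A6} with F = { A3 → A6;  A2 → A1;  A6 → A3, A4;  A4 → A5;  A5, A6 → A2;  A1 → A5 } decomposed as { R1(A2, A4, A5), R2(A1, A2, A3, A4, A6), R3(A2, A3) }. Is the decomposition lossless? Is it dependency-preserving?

lossless but not dependency-preserving

Lossless test (chase): Rows 2 and 3 agree on A3; apply A3→A6 and equate their A6 entries. Rows 1 and 2 agree on A2; apply A2→A1 and equate their A1 entries. Rows 1 and 3 agree on A2; apply A2→A1 and equate their A1 entries. Rows 2 and 3 agree on A6; apply A6→A3, A4 and equate their A3, A4 entries. Rows 1 and 2 agree on A4; apply A4→A5 and equate their A5 entries. Rows 1 and 3 agree on A4; apply A4→A5 and equate their A5 entries. Row 2 is now all distinguished symbols — the join is lossless.
Dependency preservation: the restricted closure of {A1} across the fragments never reaches {A5}, so A1 → A5 cannot be enforced without a join — not preserved.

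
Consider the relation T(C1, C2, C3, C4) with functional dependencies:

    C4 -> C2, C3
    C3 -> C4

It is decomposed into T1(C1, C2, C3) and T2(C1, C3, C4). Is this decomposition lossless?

Common attributes: T1 ∩ T2 = {C1, C3}.
Closure of {C1, C3}: C3 → C4 applies, adding C4; C4 → C2, C3 applies, adding C2. So (C1, C3)⁺ = {C1, C2, C3, C4}.
This closure contains every attribute of T1, so T1 ∩ T2 → T1. The join is lossless.

Yes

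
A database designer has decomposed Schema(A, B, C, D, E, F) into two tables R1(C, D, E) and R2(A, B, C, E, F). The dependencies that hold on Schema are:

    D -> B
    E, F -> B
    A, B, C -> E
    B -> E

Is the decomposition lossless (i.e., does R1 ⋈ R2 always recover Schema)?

No

Common attributes: R1 ∩ R2 = {C, E}.
No dependency enlarges {C, E}, so (C, E)⁺ = {C, E}.
The closure contains neither all of R1 = {C, D, E} nor all of R2 = {A, B, C, E, F}, so the common attributes are not a superkey of either fragment. The join is lossy.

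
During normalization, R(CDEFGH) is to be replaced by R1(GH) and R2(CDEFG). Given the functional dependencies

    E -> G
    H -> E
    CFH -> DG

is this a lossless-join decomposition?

No

Common attributes: R1 ∩ R2 = {G}.
No dependency enlarges {G}, so (G)⁺ = {G}.
The closure contains neither all of R1 = {GH} nor all of R2 = {CDEFG}, so the common attributes are not a superkey of either fragment. The join is lossy.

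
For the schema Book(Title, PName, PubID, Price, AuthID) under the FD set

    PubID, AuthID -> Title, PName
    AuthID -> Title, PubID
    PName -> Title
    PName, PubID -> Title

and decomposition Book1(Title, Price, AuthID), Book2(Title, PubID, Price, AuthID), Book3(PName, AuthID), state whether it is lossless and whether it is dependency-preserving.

lossless but not dependency-preserving

Lossless test (chase): Rows 1 and 2 agree on AuthID; apply AuthID→Title, PubID and equate their Title, PubID entries. Rows 1 and 3 agree on AuthID; apply AuthID→Title, PubID and equate their Title, PubID entries. Rows 1 and 2 agree on PubID, AuthID; apply PubID, AuthID→Title, PName and equate their Title, PName entries. Rows 1 and 3 agree on PubID, AuthID; apply PubID, AuthID→Title, PName and equate their Title, PName entries. Row 1 is now all distinguished symbols — the join is lossless.
Dependency preservation: the restricted closure of {PName} across the fragments never reaches {Title}, so PName → Title cannot be enforced without a join — not preserved.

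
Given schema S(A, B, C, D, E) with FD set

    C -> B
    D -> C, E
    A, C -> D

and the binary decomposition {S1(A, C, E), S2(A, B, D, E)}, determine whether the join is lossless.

No

Common attributes: S1 ∩ S2 = {A, E}.
No dependency enlarges {A, E}, so (A, E)⁺ = {A, E}.
The closure contains neither all of S1 = {A, C, E} nor all of S2 = {A, B, D, E}, so the common attributes are not a superkey of either fragment. The join is lossy.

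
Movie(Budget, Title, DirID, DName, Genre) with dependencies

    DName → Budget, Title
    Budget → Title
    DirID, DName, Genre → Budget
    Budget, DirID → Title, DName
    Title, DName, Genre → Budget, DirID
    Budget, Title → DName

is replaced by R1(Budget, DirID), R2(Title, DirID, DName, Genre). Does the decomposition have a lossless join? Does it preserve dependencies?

lossy and not dependency-preserving

Lossless test: (DirID)⁺ = {DirID}, which is a superkey of neither fragment — lossy.
Dependency preservation: the restricted closure of {DName} across the fragments never reaches {Budget, Title}, so DName → Budget, Title cannot be enforced without a join — not preserved.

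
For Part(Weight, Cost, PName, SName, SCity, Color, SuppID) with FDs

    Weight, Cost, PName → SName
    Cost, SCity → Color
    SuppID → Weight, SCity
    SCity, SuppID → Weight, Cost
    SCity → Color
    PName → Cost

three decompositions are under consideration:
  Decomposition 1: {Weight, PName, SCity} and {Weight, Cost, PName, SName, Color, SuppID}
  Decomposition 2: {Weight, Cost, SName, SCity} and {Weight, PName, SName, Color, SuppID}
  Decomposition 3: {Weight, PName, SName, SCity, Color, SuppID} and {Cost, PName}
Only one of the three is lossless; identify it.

Decomposition 1: common = {Weight, PName}, closure = {Weight, Cost, PName, SName} → lossy.
Decomposition 2: common = {Weight, SName}, closure = {Weight, SName} → lossy.
Decomposition 3: common = {PName}, closure = {Cost, PName} → lossless.

Decomposition 3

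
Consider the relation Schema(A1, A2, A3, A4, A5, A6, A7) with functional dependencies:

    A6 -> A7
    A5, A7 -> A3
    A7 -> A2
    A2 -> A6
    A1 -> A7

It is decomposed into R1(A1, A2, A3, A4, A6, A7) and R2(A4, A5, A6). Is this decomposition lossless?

Common attributes: R1 ∩ R2 = {A4, A6}.
Closure of {A4, A6}: A6 → A7 applies, adding A7; A7 → A2 applies, adding A2. So (A4, A6)⁺ = {A2, A4, A6, A7}.
The closure contains neither all of R1 = {A1, A2, A3, A4, A6, A7} nor all of R2 = {A4, A5, A6}, so the common attributes are not a superkey of either fragment. The join is lossy.

No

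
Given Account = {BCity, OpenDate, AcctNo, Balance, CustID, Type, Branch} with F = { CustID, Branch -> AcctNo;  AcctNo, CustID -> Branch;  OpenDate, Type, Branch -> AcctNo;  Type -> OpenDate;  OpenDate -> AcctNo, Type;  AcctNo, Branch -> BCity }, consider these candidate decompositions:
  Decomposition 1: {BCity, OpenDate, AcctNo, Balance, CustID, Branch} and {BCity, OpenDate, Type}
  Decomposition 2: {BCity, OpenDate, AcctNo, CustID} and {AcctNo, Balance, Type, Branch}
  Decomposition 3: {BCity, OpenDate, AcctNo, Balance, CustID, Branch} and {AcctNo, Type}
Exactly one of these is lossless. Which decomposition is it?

Decomposition 1: common = {BCity, OpenDate}, closure = {BCity, OpenDate, AcctNo, Type} → lossless.
Decomposition 2: common = {AcctNo}, closure = {AcctNo} → lossy.
Decomposition 3: common = {AcctNo}, closure = {AcctNo} → lossy.

Decomposition 1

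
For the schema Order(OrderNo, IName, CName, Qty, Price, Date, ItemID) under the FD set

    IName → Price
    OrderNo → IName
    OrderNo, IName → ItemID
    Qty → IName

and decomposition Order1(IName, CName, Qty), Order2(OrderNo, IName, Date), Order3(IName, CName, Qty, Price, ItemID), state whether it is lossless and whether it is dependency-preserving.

Lossless test (chase): Rows 1 and 2 agree on IName; apply IName→Price and equate their Price entries. Rows 1 and 3 agree on IName; apply IName→Price and equate their Price entries. No row becomes fully distinguished — the join is lossy.
Dependency preservation: the restricted closure of {OrderNo, IName} across the fragments never reaches {ItemID}, so OrderNo, IName → ItemID cannot be enforced without a join — not preserved.

lossy and not dependency-preserving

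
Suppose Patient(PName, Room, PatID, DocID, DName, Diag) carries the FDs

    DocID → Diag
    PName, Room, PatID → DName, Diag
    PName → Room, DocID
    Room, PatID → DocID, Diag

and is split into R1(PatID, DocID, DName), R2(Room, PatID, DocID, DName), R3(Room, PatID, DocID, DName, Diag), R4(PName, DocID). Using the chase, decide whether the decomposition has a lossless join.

Chase test. Columns are PName, Room, PatID, DocID, DName, Diag; row i has aⱼ where attribute j ∈ Ri, else bᵢⱼ.
Initial tableau (one row per fragment):
  row 1: b11 b12 a3 a4 a5 b16
  row 2: b21 a2 a3 a4 a5 b26
  row 3: b31 a2 a3 a4 a5 a6
  row 4: a1 b42 b43 a4 b45 b46
Rows 1 and 2 agree on DocID; apply DocID→Diag and equate their Diag entries.
Rows 1 and 3 agree on DocID; apply DocID→Diag and equate their Diag entries.
Rows 1 and 4 agree on DocID; apply DocID→Diag and equate their Diag entries.
No row becomes fully distinguished — the join is lossy.

No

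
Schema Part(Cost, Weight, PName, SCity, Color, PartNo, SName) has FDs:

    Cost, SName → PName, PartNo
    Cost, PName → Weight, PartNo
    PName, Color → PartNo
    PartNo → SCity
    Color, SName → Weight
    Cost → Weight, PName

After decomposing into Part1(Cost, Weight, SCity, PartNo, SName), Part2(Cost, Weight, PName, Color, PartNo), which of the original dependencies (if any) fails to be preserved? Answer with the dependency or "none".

Color, SName → Weight

Check Color, SName → Weight: no single fragment contains all of {Weight, Color, SName}, and the restricted closure of {Color, SName} across the fragments never reaches {Weight}.
Cost, SName → PName, PartNo is preserved.
Cost, PName → Weight, PartNo is preserved.
PName, Color → PartNo is preserved.
PartNo → SCity is preserved.
Cost → Weight, PName is preserved.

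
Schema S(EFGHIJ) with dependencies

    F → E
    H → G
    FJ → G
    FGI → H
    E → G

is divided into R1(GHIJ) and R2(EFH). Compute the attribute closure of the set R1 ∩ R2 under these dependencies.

GH

R1 ∩ R2 = {H}.
H → G applies, adding G
Closure: {GH}.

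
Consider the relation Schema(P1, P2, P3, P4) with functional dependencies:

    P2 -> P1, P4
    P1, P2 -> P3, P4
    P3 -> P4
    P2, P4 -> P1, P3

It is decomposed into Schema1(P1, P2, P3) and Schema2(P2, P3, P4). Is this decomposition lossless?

Yes

Common attributes: Schema1 ∩ Schema2 = {P2, P3}.
Closure of {P2, P3}: P2 → P1, P4 applies, adding P1, P4. So (P2, P3)⁺ = {P1, P2, P3, P4}.
This closure contains every attribute of Schema1, so Schema1 ∩ Schema2 → Schema1. The join is lossless.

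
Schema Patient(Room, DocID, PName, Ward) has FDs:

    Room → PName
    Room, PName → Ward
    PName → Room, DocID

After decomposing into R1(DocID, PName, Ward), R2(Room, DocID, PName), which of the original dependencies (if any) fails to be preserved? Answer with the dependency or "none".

none

Room → PName lies within R2.
Room, PName → Ward: restricted closure across fragments reaches Ward.
PName → Room, DocID lies within R2.
Every dependency is enforceable on the fragments, so the decomposition is dependency-preserving.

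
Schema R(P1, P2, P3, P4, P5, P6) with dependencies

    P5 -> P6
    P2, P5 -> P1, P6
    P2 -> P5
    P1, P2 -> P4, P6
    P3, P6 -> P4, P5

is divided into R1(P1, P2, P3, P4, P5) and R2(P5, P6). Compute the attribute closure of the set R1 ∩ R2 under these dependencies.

R1 ∩ R2 = {P5}.
P5 → P6 applies, adding P6
Closure: {P5, P6}.

P5, P6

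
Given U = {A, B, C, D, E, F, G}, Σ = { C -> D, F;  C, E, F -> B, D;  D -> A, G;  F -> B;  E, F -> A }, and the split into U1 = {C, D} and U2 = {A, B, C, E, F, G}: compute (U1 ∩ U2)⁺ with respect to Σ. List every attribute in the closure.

U1 ∩ U2 = {C}.
C → D, F applies, adding D, F
D → A, G applies, adding A, G
F → B applies, adding B
Closure: {A, B, C, D, F, G}.

A, B, C, D, F, G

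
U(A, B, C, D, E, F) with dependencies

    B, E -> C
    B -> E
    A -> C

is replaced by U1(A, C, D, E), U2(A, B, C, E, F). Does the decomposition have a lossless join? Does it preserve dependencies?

Lossless test: (A, C, E)⁺ = {A, C, E}, which is a superkey of neither fragment — lossy.
Dependency preservation: every FD's attributes lie within a single fragment, so each can be enforced locally — preserved.

lossy but dependency-preserving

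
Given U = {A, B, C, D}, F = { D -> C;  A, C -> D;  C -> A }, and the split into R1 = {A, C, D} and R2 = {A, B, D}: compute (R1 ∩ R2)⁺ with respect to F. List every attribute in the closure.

R1 ∩ R2 = {A, D}.
D → C applies, adding C
Closure: {A, C, D}.

A, C, D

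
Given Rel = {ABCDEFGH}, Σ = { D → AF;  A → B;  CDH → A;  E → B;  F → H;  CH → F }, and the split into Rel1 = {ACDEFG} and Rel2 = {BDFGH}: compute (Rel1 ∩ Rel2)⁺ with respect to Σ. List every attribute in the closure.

Rel1 ∩ Rel2 = {DFG}.
D → AF applies, adding A
A → B applies, adding B
F → H applies, adding H
Closure: {ABDFGH}.

ABDFGH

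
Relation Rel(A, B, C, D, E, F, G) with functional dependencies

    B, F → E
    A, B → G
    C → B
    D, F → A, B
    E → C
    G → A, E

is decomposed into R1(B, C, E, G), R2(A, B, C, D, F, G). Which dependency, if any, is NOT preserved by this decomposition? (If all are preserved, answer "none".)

Check B, F → E: no single fragment contains all of {B, E, F}, and the restricted closure of {B, F} across the fragments never reaches {E}.
A, B → G is preserved.
C → B is preserved.
D, F → A, B is preserved.
E → C is preserved.
G → A, E is preserved.

B, F → E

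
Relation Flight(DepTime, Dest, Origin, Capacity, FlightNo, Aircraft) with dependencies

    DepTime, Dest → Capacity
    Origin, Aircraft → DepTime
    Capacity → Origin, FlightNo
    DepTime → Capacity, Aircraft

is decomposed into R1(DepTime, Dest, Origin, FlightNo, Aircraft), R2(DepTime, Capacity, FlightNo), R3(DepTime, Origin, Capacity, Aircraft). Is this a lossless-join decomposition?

Yes

Chase test. Columns are DepTime, Dest, Origin, Capacity, FlightNo, Aircraft; row i has aⱼ where attribute j ∈ Ri, else bᵢⱼ.
Initial tableau (one row per fragment):
  row 1: a1 a2 a3 b14 a5 a6
  row 2: a1 b22 b23 a4 a5 b26
  row 3: a1 b32 a3 a4 b35 a6
Rows 2 and 3 agree on Capacity; apply Capacity→Origin, FlightNo and equate their Origin, FlightNo entries.
Rows 1 and 2 agree on DepTime; apply DepTime→Capacity, Aircraft and equate their Capacity, Aircraft entries.
Row 1 is now all distinguished symbols — the join is lossless.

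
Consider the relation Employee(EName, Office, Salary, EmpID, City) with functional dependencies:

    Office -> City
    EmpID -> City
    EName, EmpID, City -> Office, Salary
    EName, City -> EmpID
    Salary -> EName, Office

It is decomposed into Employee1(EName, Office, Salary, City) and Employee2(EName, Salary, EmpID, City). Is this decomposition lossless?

Yes

Common attributes: Employee1 ∩ Employee2 = {EName, Salary, City}.
Closure of {EName, Salary, City}: EName, City → EmpID applies, adding EmpID; Salary → EName, Office applies, adding Office. So (EName, Salary, City)⁺ = {EName, Office, Salary, EmpID, City}.
This closure contains every attribute of Employee1, so Employee1 ∩ Employee2 → Employee1. The join is lossless.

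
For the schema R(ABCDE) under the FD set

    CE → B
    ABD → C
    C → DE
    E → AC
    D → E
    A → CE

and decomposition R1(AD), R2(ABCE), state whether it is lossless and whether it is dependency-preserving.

Lossless test: (A)⁺ = {ABCDE}, which contains all of one fragment — lossless.
Dependency preservation: ABD → C; C → DE; D → E are not contained in any single fragment, but the restricted closure of each left-hand side across the fragments still reaches the right-hand side; the remaining FDs each lie inside some fragment. All dependencies are preserved.

lossless and dependency-preserving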